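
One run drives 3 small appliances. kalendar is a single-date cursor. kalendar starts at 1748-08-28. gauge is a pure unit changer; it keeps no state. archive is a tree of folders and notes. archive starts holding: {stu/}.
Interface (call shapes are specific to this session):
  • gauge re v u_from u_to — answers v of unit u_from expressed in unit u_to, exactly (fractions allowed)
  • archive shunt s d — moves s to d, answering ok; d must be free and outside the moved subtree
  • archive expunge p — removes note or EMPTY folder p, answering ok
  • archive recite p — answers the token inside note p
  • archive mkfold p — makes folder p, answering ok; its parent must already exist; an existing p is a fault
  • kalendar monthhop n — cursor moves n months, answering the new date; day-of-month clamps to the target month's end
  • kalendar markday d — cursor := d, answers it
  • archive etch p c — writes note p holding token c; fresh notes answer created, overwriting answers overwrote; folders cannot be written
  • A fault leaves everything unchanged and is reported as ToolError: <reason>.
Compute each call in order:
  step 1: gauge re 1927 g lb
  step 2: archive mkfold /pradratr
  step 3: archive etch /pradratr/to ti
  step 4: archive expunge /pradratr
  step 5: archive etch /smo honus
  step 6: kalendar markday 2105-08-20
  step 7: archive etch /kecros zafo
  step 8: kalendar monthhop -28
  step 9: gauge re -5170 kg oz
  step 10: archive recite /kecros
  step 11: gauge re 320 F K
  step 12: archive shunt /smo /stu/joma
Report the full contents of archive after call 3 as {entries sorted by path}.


Answer: {pradratr/, pradratr/to=ti, stu/}

Derivation:
% gauge re v→1927 u_from→g u_to→lb
[out] 192700000/45359237
% archive mkfold p→/pradratr
[out] ok
% archive etch p→/pradratr/to c→ti
[out] created
% archive expunge p→/pradratr
[out] ToolError: not empty
% archive etch p→/smo c→honus
[out] created
% kalendar markday d→2105-08-20
[out] 2105-08-20
% archive etch p→/kecros c→zafo
[out] created
% kalendar monthhop n→-28
[out] 2103-04-20
% gauge re v→-5170 u_from→kg u_to→oz
[out] -752000000000/4123567
% archive recite p→/kecros
[out] zafo
% gauge re v→320 u_from→F u_to→K
[out] 8663/20
% archive shunt s→/smo d→/stu/joma
[out] ok


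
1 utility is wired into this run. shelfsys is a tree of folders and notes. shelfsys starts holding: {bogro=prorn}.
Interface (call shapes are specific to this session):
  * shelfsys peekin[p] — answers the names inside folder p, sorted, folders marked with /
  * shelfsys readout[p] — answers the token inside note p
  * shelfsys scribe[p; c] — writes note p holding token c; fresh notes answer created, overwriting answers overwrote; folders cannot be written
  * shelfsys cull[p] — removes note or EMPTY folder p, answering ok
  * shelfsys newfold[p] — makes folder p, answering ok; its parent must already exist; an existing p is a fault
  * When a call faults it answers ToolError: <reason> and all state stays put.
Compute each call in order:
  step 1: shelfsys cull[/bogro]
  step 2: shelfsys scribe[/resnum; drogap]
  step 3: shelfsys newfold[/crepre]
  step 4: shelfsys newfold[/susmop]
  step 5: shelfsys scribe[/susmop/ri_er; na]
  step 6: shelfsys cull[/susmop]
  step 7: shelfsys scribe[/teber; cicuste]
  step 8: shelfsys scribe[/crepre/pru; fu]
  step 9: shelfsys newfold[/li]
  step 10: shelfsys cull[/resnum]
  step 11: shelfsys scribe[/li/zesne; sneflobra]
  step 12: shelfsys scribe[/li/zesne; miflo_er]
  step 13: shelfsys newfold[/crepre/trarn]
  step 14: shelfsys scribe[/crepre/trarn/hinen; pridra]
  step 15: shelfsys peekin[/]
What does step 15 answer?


Act: shelfsys cull[p: /bogro]
Obs: ok
Act: shelfsys scribe[p: /resnum; c: drogap]
Obs: created
Act: shelfsys newfold[p: /crepre]
Obs: ok
Act: shelfsys newfold[p: /susmop]
Obs: ok
Act: shelfsys scribe[p: /susmop/ri_er; c: na]
Obs: created
Act: shelfsys cull[p: /susmop]
Obs: ToolError: not empty
Act: shelfsys scribe[p: /teber; c: cicuste]
Obs: created
Act: shelfsys scribe[p: /crepre/pru; c: fu]
Obs: created
Act: shelfsys newfold[p: /li]
Obs: ok
Act: shelfsys cull[p: /resnum]
Obs: ok
Act: shelfsys scribe[p: /li/zesne; c: sneflobra]
Obs: created
Act: shelfsys scribe[p: /li/zesne; c: miflo_er]
Obs: overwrote
Act: shelfsys newfold[p: /crepre/trarn]
Obs: ok
Act: shelfsys scribe[p: /crepre/trarn/hinen; c: pridra]
Obs: created
Act: shelfsys peekin[p: /]
Obs: [crepre/, li/, susmop/, teber]

Answer: [crepre/, li/, susmop/, teber]


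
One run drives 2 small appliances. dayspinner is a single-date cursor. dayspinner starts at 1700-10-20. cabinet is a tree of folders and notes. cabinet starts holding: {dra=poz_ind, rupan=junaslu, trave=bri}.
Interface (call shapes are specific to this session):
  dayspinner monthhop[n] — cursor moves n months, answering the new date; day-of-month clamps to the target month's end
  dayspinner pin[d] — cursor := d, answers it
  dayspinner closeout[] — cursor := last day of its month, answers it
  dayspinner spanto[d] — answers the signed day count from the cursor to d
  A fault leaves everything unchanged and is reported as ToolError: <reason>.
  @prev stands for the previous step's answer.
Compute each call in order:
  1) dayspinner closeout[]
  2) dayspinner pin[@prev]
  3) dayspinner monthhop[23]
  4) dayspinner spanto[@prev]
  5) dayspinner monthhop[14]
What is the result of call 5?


% dayspinner closeout
= 1700-10-31
% dayspinner pin d→@prev
= 1700-10-31
% dayspinner monthhop n→23
= 1702-09-30
% dayspinner spanto d→@prev
= 0
% dayspinner monthhop n→14
= 1703-11-30

Answer: 1703-11-30


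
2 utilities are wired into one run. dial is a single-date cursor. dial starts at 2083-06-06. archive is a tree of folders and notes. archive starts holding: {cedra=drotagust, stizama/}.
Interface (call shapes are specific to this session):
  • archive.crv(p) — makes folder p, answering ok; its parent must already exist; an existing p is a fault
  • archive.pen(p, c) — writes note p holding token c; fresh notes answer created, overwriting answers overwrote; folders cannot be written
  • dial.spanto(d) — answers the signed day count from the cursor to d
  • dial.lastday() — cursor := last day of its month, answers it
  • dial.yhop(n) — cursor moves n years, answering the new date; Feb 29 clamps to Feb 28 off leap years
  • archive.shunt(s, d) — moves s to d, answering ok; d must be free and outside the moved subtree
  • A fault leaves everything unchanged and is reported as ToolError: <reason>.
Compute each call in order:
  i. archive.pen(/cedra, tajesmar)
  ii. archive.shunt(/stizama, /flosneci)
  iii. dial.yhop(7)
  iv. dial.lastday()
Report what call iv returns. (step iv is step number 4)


·→ archive.pen(p=/cedra, c=tajesmar)
·← overwrote
·→ archive.shunt(s=/stizama, d=/flosneci)
·← ok
·→ dial.yhop(n=7)
·← 2090-06-06
·→ dial.lastday()
·← 2090-06-30

Answer: 2090-06-30


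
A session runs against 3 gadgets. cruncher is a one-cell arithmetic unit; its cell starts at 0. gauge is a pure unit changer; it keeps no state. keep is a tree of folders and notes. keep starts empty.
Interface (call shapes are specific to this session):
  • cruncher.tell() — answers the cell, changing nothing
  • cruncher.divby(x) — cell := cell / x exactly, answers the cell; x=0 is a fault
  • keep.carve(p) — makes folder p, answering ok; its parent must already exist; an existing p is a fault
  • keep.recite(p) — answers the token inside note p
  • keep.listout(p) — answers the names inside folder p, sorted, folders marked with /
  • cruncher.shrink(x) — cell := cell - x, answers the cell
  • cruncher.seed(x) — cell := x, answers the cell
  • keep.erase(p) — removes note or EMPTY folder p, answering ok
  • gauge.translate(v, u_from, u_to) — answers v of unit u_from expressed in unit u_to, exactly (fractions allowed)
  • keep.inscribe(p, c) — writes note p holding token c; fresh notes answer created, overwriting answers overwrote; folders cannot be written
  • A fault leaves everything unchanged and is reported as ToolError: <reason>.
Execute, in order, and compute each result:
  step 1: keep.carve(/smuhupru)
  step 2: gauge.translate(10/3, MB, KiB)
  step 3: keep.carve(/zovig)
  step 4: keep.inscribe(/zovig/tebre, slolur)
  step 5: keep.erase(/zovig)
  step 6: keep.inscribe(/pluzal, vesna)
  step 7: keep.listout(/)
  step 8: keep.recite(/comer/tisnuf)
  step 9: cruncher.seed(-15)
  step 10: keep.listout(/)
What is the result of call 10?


I call carve using /smuhupru, and see ok.
Now I run translate using 10/3, MB, KiB: 78125/24.
Then carve using /zovig, which returns ok.
I run inscribe using /zovig/tebre, slolur, which returns created.
I invoke erase using /zovig, → ToolError: not empty.
Using inscribe using /pluzal, vesna, which returns created.
Then listout using /, → [pluzal, smuhupru/, zovig/].
Invoking recite using /comer/tisnuf, yielding ToolError: not found.
I invoke seed using -15: -15.
I invoke listout using /: [pluzal, smuhupru/, zovig/].

Answer: [pluzal, smuhupru/, zovig/]


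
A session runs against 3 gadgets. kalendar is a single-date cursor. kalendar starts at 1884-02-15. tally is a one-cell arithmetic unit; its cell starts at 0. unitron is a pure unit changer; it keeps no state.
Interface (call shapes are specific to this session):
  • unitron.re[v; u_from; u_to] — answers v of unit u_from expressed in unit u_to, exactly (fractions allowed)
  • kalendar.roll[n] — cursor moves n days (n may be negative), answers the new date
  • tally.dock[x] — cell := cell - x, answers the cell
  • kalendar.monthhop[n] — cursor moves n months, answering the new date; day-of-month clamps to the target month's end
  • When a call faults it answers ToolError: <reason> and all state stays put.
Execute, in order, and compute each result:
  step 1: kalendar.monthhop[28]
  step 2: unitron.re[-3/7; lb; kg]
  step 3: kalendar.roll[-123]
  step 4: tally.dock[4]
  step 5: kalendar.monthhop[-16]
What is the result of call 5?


→ kalendar.monthhop(28)
← 1886-06-15
→ unitron.re(-3/7, lb, kg)
← -19439673/100000000
→ kalendar.roll(-123)
← 1886-02-12
→ tally.dock(4)
← -4
→ kalendar.monthhop(-16)
← 1884-10-12

Answer: 1884-10-12


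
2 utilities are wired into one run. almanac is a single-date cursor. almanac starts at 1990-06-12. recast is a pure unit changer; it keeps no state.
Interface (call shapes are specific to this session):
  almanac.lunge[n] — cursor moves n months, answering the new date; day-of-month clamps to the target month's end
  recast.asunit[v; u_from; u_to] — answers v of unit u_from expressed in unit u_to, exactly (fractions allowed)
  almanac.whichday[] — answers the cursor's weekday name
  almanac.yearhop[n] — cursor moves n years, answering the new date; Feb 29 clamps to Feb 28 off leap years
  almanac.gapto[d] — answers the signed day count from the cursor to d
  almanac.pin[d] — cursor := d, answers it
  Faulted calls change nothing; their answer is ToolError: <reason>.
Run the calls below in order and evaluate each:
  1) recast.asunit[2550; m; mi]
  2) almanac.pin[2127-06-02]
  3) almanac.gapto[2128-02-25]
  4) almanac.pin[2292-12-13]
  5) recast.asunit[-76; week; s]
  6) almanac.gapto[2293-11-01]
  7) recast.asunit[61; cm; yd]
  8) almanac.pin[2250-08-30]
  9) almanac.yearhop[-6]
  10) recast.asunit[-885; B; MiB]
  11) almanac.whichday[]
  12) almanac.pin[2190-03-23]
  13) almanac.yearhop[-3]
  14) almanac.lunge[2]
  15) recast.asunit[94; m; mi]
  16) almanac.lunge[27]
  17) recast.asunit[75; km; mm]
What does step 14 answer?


Answer: 2187-05-23

Derivation:
·→ recast.asunit(v: 2550, u_from: m, u_to: mi)
·← 53125/33528
·→ almanac.pin(d: 2127-06-02)
·← 2127-06-02
·→ almanac.gapto(d: 2128-02-25)
·← 268
·→ almanac.pin(d: 2292-12-13)
·← 2292-12-13
·→ recast.asunit(v: -76, u_from: week, u_to: s)
·← -45964800
·→ almanac.gapto(d: 2293-11-01)
·← 323
·→ recast.asunit(v: 61, u_from: cm, u_to: yd)
·← 1525/2286
·→ almanac.pin(d: 2250-08-30)
·← 2250-08-30
·→ almanac.yearhop(n: -6)
·← 2244-08-30
·→ recast.asunit(v: -885, u_from: B, u_to: MiB)
·← -885/1048576
·→ almanac.whichday()
·← Friday
·→ almanac.pin(d: 2190-03-23)
·← 2190-03-23
·→ almanac.yearhop(n: -3)
·← 2187-03-23
·→ almanac.lunge(n: 2)
·← 2187-05-23
·→ recast.asunit(v: 94, u_from: m, u_to: mi)
·← 5875/100584
·→ almanac.lunge(n: 27)
·← 2189-08-23
·→ recast.asunit(v: 75, u_from: km, u_to: mm)
·← 75000000


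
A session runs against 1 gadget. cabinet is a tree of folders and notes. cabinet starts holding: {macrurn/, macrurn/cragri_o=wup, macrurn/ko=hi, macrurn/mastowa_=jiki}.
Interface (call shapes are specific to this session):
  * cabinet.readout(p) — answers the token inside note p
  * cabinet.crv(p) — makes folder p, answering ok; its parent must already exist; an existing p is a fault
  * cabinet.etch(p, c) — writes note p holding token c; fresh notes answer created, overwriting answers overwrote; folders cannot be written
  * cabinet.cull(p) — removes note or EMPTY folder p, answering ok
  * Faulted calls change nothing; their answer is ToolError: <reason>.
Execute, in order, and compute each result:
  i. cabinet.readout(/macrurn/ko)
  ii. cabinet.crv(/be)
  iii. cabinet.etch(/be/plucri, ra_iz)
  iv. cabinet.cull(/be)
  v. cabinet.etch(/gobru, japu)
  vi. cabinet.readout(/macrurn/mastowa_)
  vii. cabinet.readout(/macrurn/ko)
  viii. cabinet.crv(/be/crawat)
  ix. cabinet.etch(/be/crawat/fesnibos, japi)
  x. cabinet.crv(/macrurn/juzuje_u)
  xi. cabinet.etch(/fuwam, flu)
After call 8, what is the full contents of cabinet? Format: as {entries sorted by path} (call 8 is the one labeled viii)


Answer: {be/, be/crawat/, be/plucri=ra_iz, gobru=japu, macrurn/, macrurn/cragri_o=wup, macrurn/ko=hi, macrurn/mastowa_=jiki}

Derivation:
> cabinet.readout p=/macrurn/ko
  hi
> cabinet.crv p=/be
  ok
> cabinet.etch p=/be/plucri c=ra_iz
  created
> cabinet.cull p=/be
  ToolError: not empty
> cabinet.etch p=/gobru c=japu
  created
> cabinet.readout p=/macrurn/mastowa_
  jiki
> cabinet.readout p=/macrurn/ko
  hi
> cabinet.crv p=/be/crawat
  ok
> cabinet.etch p=/be/crawat/fesnibos c=japi
  created
> cabinet.crv p=/macrurn/juzuje_u
  ok
> cabinet.etch p=/fuwam c=flu
  created


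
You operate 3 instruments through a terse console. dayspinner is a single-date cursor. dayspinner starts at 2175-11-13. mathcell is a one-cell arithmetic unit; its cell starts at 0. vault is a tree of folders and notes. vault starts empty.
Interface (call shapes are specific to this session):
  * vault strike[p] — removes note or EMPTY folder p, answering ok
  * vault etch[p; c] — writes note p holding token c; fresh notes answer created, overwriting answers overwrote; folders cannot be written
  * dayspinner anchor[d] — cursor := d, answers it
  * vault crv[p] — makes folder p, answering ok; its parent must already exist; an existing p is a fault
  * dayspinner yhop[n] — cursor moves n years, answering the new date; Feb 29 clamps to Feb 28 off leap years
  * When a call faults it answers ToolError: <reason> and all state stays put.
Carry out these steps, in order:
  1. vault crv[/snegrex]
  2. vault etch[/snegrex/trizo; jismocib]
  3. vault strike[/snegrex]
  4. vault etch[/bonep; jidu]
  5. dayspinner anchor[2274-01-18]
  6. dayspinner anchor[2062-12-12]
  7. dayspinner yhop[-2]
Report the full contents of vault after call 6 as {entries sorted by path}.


;; vault crv(p→/snegrex) : ok
;; vault etch(p→/snegrex/trizo, c→jismocib) : created
;; vault strike(p→/snegrex) : ToolError: not empty
;; vault etch(p→/bonep, c→jidu) : created
;; dayspinner anchor(d→2274-01-18) : 2274-01-18
;; dayspinner anchor(d→2062-12-12) : 2062-12-12
;; dayspinner yhop(n→-2) : 2060-12-12

Answer: {bonep=jidu, snegrex/, snegrex/trizo=jismocib}


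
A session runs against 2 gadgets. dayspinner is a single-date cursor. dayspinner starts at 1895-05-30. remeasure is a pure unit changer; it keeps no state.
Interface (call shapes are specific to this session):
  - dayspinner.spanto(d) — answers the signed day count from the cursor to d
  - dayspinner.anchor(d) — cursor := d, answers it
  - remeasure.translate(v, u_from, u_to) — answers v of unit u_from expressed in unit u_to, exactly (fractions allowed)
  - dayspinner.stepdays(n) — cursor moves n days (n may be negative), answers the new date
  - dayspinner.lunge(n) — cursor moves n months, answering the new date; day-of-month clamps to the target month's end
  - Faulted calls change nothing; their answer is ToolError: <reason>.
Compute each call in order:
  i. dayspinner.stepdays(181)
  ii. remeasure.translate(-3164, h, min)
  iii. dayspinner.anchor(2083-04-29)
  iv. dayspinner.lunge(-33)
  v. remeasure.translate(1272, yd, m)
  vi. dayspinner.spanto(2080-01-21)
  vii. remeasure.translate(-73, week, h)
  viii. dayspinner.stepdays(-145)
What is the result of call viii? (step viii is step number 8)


Answer: 2080-03-06

Derivation:
-- dayspinner.stepdays(181) ~> 1895-11-27
-- remeasure.translate(-3164, h, min) ~> -189840
-- dayspinner.anchor(2083-04-29) ~> 2083-04-29
-- dayspinner.lunge(-33) ~> 2080-07-29
-- remeasure.translate(1272, yd, m) ~> 726948/625
-- dayspinner.spanto(2080-01-21) ~> -190
-- remeasure.translate(-73, week, h) ~> -12264
-- dayspinner.stepdays(-145) ~> 2080-03-06


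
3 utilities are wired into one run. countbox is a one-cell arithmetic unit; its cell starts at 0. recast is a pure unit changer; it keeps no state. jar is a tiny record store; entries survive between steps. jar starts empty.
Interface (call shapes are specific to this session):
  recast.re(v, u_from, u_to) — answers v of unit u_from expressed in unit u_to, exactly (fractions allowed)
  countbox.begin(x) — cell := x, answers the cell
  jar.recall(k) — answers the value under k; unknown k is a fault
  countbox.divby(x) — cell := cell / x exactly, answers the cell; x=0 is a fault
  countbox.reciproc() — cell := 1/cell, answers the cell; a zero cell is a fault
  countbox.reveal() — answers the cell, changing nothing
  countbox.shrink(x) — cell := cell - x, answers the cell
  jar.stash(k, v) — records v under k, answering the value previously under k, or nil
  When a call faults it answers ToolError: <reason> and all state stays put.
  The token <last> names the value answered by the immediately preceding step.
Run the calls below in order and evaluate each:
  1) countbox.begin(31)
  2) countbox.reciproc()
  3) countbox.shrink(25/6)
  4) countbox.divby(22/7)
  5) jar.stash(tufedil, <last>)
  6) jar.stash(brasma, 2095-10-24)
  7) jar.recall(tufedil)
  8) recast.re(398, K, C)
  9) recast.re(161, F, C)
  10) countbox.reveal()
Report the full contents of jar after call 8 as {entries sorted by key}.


·→ countbox.begin(x='31')
·← 31
·→ countbox.reciproc()
·← 1/31
·→ countbox.shrink(x='25/6')
·← -769/186
·→ countbox.divby(x='22/7')
·← -5383/4092
·→ jar.stash(k='tufedil', v='<last>')
·← nil
·→ jar.stash(k='brasma', v='2095-10-24')
·← nil
·→ jar.recall(k='tufedil')
·← -5383/4092
·→ recast.re(v='398', u_from='K', u_to='C')
·← 2497/20
·→ recast.re(v='161', u_from='F', u_to='C')
·← 215/3
·→ countbox.reveal()
·← -5383/4092

Answer: {brasma=2095-10-24, tufedil=-5383/4092}


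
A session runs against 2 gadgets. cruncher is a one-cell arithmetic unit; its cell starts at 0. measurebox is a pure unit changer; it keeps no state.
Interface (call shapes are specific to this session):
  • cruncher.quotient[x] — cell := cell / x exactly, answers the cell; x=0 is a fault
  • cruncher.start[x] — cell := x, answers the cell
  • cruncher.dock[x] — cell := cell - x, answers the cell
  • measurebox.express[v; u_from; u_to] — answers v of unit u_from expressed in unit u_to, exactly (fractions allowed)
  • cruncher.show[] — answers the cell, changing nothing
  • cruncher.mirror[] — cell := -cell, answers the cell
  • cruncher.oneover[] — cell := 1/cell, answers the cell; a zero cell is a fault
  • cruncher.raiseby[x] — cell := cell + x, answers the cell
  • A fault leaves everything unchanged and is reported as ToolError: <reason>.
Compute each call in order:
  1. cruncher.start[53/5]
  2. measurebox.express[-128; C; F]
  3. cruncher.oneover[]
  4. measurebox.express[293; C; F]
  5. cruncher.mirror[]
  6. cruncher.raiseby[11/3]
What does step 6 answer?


>> cruncher.start(x: 53/5)
<< 53/5
>> measurebox.express(v: -128, u_from: C, u_to: F)
<< -992/5
>> cruncher.oneover()
<< 5/53
>> measurebox.express(v: 293, u_from: C, u_to: F)
<< 2797/5
>> cruncher.mirror()
<< -5/53
>> cruncher.raiseby(x: 11/3)
<< 568/159

Answer: 568/159


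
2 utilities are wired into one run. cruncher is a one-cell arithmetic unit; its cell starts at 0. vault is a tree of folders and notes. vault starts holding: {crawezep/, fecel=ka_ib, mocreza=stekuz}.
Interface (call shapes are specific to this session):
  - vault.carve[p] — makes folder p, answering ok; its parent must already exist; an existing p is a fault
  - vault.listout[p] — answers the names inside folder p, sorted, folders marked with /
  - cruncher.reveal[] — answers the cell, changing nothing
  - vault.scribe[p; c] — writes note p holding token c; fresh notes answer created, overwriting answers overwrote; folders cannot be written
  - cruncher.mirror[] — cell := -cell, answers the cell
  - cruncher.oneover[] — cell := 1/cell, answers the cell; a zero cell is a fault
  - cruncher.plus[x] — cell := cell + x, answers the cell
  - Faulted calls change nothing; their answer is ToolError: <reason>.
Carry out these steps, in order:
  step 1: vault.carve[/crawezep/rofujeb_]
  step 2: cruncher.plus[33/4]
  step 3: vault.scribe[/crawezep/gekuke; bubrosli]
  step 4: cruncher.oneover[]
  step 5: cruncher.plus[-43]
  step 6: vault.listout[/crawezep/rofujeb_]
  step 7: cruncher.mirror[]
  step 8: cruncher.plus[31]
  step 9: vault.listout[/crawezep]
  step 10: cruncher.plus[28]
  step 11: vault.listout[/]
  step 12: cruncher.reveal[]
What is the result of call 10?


-> vault.carve(p=/crawezep/rofujeb_)
<- ok
-> cruncher.plus(x=33/4)
<- 33/4
-> vault.scribe(p=/crawezep/gekuke, c=bubrosli)
<- created
-> cruncher.oneover()
<- 4/33
-> cruncher.plus(x=-43)
<- -1415/33
-> vault.listout(p=/crawezep/rofujeb_)
<- []
-> cruncher.mirror()
<- 1415/33
-> cruncher.plus(x=31)
<- 2438/33
-> vault.listout(p=/crawezep)
<- [gekuke, rofujeb_/]
-> cruncher.plus(x=28)
<- 3362/33
-> vault.listout(p=/)
<- [crawezep/, fecel, mocreza]
-> cruncher.reveal()
<- 3362/33

Answer: 3362/33


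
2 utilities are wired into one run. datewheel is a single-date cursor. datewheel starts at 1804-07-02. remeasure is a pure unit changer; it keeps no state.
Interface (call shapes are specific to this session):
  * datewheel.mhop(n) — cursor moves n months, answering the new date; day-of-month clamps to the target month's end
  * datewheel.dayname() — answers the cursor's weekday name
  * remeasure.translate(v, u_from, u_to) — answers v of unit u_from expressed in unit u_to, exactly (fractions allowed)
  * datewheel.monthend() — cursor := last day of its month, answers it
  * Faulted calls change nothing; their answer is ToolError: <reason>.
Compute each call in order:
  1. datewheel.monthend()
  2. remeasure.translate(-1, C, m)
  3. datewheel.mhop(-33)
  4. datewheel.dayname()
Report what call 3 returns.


% datewheel.monthend
:: 1804-07-31
% remeasure.translate -1 C m
:: ToolError: incompatible units
% datewheel.mhop -33
:: 1801-10-31
% datewheel.dayname
:: Saturday

Answer: 1801-10-31


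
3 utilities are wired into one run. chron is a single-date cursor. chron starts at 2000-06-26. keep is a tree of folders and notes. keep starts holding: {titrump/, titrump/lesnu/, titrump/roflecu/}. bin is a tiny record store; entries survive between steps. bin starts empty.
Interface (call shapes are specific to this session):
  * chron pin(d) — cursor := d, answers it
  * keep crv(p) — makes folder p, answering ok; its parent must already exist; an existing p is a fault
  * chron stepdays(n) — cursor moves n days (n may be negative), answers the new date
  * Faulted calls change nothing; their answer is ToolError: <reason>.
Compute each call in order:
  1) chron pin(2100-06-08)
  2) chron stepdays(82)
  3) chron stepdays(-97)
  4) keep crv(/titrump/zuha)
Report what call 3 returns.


Answer: 2100-05-24

Derivation:
[in] chron pin d→2100-06-08
[out] 2100-06-08
[in] chron stepdays n→82
[out] 2100-08-29
[in] chron stepdays n→-97
[out] 2100-05-24
[in] keep crv p→/titrump/zuha
[out] ok


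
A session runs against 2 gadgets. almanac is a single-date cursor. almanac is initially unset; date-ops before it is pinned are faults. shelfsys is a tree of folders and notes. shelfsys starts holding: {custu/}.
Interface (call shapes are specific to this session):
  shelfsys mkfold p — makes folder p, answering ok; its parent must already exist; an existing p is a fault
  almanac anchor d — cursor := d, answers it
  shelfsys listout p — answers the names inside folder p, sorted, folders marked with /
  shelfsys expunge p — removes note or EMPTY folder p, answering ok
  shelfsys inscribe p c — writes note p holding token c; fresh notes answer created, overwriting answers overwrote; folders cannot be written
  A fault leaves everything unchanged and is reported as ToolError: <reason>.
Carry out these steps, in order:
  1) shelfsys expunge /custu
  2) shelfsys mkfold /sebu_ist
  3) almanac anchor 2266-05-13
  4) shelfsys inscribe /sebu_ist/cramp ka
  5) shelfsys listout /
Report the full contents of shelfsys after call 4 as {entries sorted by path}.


I invoke shelfsys expunge on p: /custu, giving ok.
Now I run shelfsys mkfold on p: /sebu_ist, — result: ok.
I call almanac anchor on d: 2266-05-13, which returns 2266-05-13.
I run shelfsys inscribe on p: /sebu_ist/cramp, c: ka, and get created.
I try shelfsys listout on p: /, and see [sebu_ist/].

Answer: {sebu_ist/, sebu_ist/cramp=ka}


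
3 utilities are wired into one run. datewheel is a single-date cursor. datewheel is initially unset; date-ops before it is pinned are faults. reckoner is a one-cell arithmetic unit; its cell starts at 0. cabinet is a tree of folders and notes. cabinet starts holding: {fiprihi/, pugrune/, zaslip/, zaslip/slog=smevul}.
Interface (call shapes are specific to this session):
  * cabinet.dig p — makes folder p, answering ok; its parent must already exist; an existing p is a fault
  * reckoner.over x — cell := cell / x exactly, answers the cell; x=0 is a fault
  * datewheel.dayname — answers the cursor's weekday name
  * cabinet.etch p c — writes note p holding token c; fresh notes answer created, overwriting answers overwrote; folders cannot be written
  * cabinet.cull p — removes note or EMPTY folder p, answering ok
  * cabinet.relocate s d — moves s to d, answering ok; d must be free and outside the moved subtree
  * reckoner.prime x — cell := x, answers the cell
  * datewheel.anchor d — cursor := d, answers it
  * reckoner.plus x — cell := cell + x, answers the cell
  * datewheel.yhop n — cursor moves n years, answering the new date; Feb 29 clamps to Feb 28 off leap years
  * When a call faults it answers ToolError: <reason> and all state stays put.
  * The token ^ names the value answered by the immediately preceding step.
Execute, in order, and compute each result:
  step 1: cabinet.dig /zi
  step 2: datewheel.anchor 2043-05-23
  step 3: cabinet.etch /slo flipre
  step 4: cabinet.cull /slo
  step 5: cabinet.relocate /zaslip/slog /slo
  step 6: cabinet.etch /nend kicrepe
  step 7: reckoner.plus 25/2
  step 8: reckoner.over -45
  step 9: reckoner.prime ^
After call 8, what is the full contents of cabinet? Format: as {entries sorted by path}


Answer: {fiprihi/, nend=kicrepe, pugrune/, slo=smevul, zaslip/, zi/}

Derivation:
Step: cabinet.dig[p=/zi]
Result: ok
Step: datewheel.anchor[d=2043-05-23]
Result: 2043-05-23
Step: cabinet.etch[p=/slo; c=flipre]
Result: created
Step: cabinet.cull[p=/slo]
Result: ok
Step: cabinet.relocate[s=/zaslip/slog; d=/slo]
Result: ok
Step: cabinet.etch[p=/nend; c=kicrepe]
Result: created
Step: reckoner.plus[x=25/2]
Result: 25/2
Step: reckoner.over[x=-45]
Result: -5/18
Step: reckoner.prime[x=^]
Result: -5/18


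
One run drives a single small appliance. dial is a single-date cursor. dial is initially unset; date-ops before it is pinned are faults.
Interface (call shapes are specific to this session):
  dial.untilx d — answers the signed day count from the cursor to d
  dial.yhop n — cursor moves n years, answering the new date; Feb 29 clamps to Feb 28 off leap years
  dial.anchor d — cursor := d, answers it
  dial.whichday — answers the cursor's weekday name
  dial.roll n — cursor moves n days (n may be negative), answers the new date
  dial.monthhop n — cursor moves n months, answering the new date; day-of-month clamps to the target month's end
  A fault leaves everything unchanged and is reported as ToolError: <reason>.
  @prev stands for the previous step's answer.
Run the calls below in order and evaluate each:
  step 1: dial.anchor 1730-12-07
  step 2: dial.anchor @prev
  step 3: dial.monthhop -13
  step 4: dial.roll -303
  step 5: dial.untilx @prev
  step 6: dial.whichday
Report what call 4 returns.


Answer: 1729-01-08

Derivation:
I invoke dial.anchor on d=1730-12-07: 1730-12-07.
Calling dial.anchor on d=@prev, — result: 1730-12-07.
I invoke dial.monthhop on n=-13, → 1729-11-07.
Calling dial.roll on n=-303, and get 1729-01-08.
I call dial.untilx on d=@prev, which returns 0.
I try dial.whichday, yielding Saturday.


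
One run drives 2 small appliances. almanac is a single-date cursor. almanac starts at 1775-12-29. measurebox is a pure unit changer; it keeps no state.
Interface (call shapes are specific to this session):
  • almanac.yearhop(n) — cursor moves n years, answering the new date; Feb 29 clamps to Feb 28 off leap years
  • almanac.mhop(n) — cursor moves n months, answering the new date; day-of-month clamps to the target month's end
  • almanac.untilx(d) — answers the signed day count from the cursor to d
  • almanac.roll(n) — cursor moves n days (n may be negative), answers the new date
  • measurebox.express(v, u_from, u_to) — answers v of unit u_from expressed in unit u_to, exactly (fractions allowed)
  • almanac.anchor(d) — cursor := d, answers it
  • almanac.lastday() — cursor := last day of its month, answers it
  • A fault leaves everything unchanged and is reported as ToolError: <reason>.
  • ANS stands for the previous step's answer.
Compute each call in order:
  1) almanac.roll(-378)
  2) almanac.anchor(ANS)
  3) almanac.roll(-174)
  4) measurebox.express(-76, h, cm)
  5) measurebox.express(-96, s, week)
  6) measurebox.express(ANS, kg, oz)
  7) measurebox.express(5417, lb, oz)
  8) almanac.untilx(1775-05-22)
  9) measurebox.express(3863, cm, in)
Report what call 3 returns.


→ almanac.roll(n='-378')
← 1774-12-16
→ almanac.anchor(d='ANS')
← 1774-12-16
→ almanac.roll(n='-174')
← 1774-06-25
→ measurebox.express(v='-76', u_from='h', u_to='cm')
← ToolError: incompatible units
→ measurebox.express(v='-96', u_from='s', u_to='week')
← -1/6300
→ measurebox.express(v='ANS', u_from='kg', u_to='oz')
← -16000000/2857631931
→ measurebox.express(v='5417', u_from='lb', u_to='oz')
← 86672
→ almanac.untilx(d='1775-05-22')
← 331
→ measurebox.express(v='3863', u_from='cm', u_to='in')
← 193150/127

Answer: 1774-06-25


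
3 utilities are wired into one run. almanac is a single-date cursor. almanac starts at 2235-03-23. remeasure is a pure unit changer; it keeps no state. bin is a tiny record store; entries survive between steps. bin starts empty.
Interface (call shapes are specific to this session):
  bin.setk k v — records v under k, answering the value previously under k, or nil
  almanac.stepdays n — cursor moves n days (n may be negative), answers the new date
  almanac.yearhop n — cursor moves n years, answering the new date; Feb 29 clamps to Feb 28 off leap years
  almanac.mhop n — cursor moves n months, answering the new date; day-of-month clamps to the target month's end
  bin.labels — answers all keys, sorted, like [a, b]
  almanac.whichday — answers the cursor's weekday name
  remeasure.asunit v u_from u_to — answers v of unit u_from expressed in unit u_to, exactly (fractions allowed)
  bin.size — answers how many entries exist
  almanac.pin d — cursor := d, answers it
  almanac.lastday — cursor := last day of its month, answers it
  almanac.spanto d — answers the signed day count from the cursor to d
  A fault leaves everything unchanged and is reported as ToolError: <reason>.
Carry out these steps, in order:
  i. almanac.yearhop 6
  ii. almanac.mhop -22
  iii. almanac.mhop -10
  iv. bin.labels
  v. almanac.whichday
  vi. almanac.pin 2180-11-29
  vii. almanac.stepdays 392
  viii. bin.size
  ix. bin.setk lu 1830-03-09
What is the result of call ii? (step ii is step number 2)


Answer: 2239-05-23

Derivation:
! 1. yearhop(n: 6) -> 2241-03-23
! 2. mhop(n: -22) -> 2239-05-23
! 3. mhop(n: -10) -> 2238-07-23
! 4. labels() -> []
! 5. whichday() -> Monday
! 6. pin(d: 2180-11-29) -> 2180-11-29
! 7. stepdays(n: 392) -> 2181-12-26
! 8. size() -> 0
! 9. setk(k: lu, v: 1830-03-09) -> nil


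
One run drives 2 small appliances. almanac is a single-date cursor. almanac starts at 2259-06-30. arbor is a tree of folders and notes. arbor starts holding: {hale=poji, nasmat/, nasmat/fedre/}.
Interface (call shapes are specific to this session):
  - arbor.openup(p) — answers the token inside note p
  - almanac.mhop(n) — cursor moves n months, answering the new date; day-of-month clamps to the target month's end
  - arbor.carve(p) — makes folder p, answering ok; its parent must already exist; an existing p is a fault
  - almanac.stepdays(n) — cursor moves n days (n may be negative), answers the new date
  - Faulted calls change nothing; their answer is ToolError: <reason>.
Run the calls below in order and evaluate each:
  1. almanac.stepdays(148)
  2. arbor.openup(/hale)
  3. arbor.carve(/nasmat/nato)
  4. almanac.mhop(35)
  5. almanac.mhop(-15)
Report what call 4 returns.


Answer: 2262-10-25

Derivation:
I use almanac.stepdays using 148, — result: 2259-11-25.
Now I run arbor.openup using /hale, which returns poji.
I run arbor.carve using /nasmat/nato, yielding ok.
Next I call almanac.mhop using 35, giving 2262-10-25.
I call almanac.mhop using -15, → 2261-07-25.


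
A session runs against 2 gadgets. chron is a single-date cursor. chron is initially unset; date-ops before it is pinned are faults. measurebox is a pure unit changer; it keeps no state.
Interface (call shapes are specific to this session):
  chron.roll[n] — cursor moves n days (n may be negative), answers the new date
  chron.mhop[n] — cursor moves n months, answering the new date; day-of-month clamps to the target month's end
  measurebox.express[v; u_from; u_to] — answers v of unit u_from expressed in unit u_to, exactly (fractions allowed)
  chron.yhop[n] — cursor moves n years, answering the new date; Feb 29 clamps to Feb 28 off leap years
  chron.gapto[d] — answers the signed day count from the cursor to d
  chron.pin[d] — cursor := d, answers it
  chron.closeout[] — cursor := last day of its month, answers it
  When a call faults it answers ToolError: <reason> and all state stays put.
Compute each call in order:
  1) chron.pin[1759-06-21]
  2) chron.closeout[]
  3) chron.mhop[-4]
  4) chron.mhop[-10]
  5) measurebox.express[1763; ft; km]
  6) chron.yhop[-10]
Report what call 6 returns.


~$ chron.pin d→1759-06-21
  1759-06-21
~$ chron.closeout
  1759-06-30
~$ chron.mhop n→-4
  1759-02-28
~$ chron.mhop n→-10
  1758-04-28
~$ measurebox.express v→1763 u_from→ft u_to→km
  671703/1250000
~$ chron.yhop n→-10
  1748-04-28

Answer: 1748-04-28


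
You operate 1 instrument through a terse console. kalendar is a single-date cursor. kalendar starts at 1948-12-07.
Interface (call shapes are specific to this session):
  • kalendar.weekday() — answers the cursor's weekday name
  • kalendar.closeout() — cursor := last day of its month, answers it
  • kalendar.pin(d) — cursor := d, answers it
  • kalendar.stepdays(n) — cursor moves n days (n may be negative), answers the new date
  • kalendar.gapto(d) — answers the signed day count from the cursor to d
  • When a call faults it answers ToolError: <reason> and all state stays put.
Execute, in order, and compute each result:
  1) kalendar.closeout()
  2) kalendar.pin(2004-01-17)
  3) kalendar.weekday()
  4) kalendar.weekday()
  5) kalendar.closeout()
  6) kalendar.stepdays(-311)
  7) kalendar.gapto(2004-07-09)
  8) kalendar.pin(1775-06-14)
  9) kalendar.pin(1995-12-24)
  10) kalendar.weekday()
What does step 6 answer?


Using kalendar.closeout(), and observe 1948-12-31.
I try kalendar.pin with d: 2004-01-17, and get 2004-01-17.
I try kalendar.weekday(), → Saturday.
Invoking kalendar.weekday(), which returns Saturday.
Now I run kalendar.closeout(), → 2004-01-31.
Next I call kalendar.stepdays with n: -311, which returns 2003-03-26.
I call kalendar.gapto with d: 2004-07-09, giving 471.
Using kalendar.pin with d: 1775-06-14, which returns 1775-06-14.
Then kalendar.pin with d: 1995-12-24, and see 1995-12-24.
Invoking kalendar.weekday(), giving Sunday.

Answer: 2003-03-26


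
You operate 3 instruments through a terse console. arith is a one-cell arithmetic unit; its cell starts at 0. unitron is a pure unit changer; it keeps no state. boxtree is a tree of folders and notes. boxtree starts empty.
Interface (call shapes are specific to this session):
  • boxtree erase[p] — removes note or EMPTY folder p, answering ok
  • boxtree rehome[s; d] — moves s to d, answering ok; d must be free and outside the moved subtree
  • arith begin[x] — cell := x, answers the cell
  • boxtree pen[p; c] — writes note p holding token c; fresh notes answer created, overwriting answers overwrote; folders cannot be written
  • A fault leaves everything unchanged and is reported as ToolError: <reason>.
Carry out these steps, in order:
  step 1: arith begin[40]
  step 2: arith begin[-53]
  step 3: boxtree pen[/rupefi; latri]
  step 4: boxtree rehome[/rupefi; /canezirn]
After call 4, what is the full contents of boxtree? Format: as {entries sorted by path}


I invoke arith begin with x=40, — result: 40.
I try arith begin with x=-53: -53.
I use boxtree pen with p=/rupefi, c=latri, giving created.
I use boxtree rehome with s=/rupefi, d=/canezirn, → ok.

Answer: {canezirn=latri}


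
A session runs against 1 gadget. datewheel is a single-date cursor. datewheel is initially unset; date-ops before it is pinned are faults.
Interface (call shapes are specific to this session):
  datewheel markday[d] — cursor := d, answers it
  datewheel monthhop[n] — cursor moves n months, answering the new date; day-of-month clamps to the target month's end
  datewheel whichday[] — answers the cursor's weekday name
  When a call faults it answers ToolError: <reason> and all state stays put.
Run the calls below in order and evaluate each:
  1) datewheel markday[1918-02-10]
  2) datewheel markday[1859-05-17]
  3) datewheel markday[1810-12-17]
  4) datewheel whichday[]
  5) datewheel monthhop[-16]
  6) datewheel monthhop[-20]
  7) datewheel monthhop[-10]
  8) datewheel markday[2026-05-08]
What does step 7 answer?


==> datewheel markday(d=1918-02-10)
<== 1918-02-10
==> datewheel markday(d=1859-05-17)
<== 1859-05-17
==> datewheel markday(d=1810-12-17)
<== 1810-12-17
==> datewheel whichday()
<== Monday
==> datewheel monthhop(n=-16)
<== 1809-08-17
==> datewheel monthhop(n=-20)
<== 1807-12-17
==> datewheel monthhop(n=-10)
<== 1807-02-17
==> datewheel markday(d=2026-05-08)
<== 2026-05-08

Answer: 1807-02-17


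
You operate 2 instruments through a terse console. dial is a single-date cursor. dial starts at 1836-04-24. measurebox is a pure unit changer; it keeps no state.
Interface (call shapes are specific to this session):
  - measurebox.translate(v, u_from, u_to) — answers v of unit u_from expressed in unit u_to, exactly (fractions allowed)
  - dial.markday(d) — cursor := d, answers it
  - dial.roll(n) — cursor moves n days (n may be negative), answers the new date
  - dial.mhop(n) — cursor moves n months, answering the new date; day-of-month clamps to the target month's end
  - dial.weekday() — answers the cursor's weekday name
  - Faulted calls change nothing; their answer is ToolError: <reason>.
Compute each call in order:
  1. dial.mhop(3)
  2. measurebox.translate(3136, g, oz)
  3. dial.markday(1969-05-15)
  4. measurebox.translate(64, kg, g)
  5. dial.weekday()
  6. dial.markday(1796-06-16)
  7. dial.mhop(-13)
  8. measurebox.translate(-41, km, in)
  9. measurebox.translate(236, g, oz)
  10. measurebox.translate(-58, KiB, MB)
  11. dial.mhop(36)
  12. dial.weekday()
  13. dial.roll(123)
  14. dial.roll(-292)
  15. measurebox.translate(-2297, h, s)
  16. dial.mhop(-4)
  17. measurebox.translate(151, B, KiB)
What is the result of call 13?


Answer: 1798-09-16

Derivation:
>>> dial.mhop 3
:: 1836-07-24
>>> measurebox.translate 3136 g oz
:: 716800000/6479891
>>> dial.markday 1969-05-15
:: 1969-05-15
>>> measurebox.translate 64 kg g
:: 64000
>>> dial.weekday
:: Thursday
>>> dial.markday 1796-06-16
:: 1796-06-16
>>> dial.mhop -13
:: 1795-05-16
>>> measurebox.translate -41 km in
:: -205000000/127
>>> measurebox.translate 236 g oz
:: 377600000/45359237
>>> measurebox.translate -58 KiB MB
:: -928/15625
>>> dial.mhop 36
:: 1798-05-16
>>> dial.weekday
:: Wednesday
>>> dial.roll 123
:: 1798-09-16
>>> dial.roll -292
:: 1797-11-28
>>> measurebox.translate -2297 h s
:: -8269200
>>> dial.mhop -4
:: 1797-07-28
>>> measurebox.translate 151 B KiB
:: 151/1024
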